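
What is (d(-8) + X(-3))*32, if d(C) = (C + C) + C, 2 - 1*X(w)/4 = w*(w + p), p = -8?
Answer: -4736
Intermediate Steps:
X(w) = 8 - 4*w*(-8 + w) (X(w) = 8 - 4*w*(w - 8) = 8 - 4*w*(-8 + w))
d(C) = 3*C (d(C) = 2*C + C = 3*C)
(d(-8) + X(-3))*32 = (3*(-8) + (8 - 4*(-3)² + 32*(-3)))*32 = (-24 + (8 - 4*9 - 96))*32 = (-24 + (8 - 36 - 96))*32 = (-24 - 124)*32 = -148*32 = -4736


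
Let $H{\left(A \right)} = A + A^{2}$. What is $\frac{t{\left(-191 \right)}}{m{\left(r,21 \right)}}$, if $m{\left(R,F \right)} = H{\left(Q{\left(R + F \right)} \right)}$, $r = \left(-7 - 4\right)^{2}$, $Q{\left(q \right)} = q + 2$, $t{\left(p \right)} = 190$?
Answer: $\frac{19}{2088} \approx 0.0090996$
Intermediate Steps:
$Q{\left(q \right)} = 2 + q$
$r = 121$ ($r = \left(-11\right)^{2} = 121$)
$m{\left(R,F \right)} = \left(2 + F + R\right) \left(3 + F + R\right)$ ($m{\left(R,F \right)} = \left(2 + \left(R + F\right)\right) \left(1 + \left(2 + \left(R + F\right)\right)\right) = \left(2 + \left(F + R\right)\right) \left(1 + \left(2 + \left(F + R\right)\right)\right) = \left(2 + F + R\right) \left(1 + \left(2 + F + R\right)\right) = \left(2 + F + R\right) \left(3 + F + R\right)$)
$\frac{t{\left(-191 \right)}}{m{\left(r,21 \right)}} = \frac{190}{\left(2 + 21 + 121\right) \left(3 + 21 + 121\right)} = \frac{190}{144 \cdot 145} = \frac{190}{20880} = 190 \cdot \frac{1}{20880} = \frac{19}{2088}$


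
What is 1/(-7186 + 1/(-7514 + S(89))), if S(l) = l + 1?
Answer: -7424/53348865 ≈ -0.00013916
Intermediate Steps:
S(l) = 1 + l
1/(-7186 + 1/(-7514 + S(89))) = 1/(-7186 + 1/(-7514 + (1 + 89))) = 1/(-7186 + 1/(-7514 + 90)) = 1/(-7186 + 1/(-7424)) = 1/(-7186 - 1/7424) = 1/(-53348865/7424) = -7424/53348865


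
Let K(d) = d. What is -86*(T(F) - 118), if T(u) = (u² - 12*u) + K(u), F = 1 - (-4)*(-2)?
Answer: -688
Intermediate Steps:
F = -7 (F = 1 - 1*8 = 1 - 8 = -7)
T(u) = u² - 11*u (T(u) = (u² - 12*u) + u = u² - 11*u)
-86*(T(F) - 118) = -86*(-7*(-11 - 7) - 118) = -86*(-7*(-18) - 118) = -86*(126 - 118) = -86*8 = -688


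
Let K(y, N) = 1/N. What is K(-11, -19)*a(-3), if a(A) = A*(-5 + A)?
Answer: -24/19 ≈ -1.2632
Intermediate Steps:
K(-11, -19)*a(-3) = (-3*(-5 - 3))/(-19) = -(-3)*(-8)/19 = -1/19*24 = -24/19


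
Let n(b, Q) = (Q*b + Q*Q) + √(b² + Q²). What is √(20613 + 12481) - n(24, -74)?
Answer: -3700 + √33094 - 2*√1513 ≈ -3595.9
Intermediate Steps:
n(b, Q) = Q² + √(Q² + b²) + Q*b (n(b, Q) = (Q*b + Q²) + √(Q² + b²) = (Q² + Q*b) + √(Q² + b²) = Q² + √(Q² + b²) + Q*b)
√(20613 + 12481) - n(24, -74) = √(20613 + 12481) - ((-74)² + √((-74)² + 24²) - 74*24) = √33094 - (5476 + √(5476 + 576) - 1776) = √33094 - (5476 + √6052 - 1776) = √33094 - (5476 + 2*√1513 - 1776) = √33094 - (3700 + 2*√1513) = √33094 + (-3700 - 2*√1513) = -3700 + √33094 - 2*√1513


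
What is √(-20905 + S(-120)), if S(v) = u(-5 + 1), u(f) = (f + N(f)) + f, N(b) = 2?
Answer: I*√20911 ≈ 144.61*I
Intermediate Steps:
u(f) = 2 + 2*f (u(f) = (f + 2) + f = (2 + f) + f = 2 + 2*f)
S(v) = -6 (S(v) = 2 + 2*(-5 + 1) = 2 + 2*(-4) = 2 - 8 = -6)
√(-20905 + S(-120)) = √(-20905 - 6) = √(-20911) = I*√20911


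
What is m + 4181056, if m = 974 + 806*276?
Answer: 4404486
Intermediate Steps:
m = 223430 (m = 974 + 222456 = 223430)
m + 4181056 = 223430 + 4181056 = 4404486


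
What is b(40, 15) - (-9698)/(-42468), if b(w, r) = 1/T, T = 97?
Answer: -449119/2059698 ≈ -0.21805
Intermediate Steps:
b(w, r) = 1/97
b(40, 15) - (-9698)/(-42468) = 1/97 - (-9698)/(-42468) = 1/97 - (-9698)*(-1)/42468 = 1/97 - 1*4849/21234 = 1/97 - 4849/21234 = -449119/2059698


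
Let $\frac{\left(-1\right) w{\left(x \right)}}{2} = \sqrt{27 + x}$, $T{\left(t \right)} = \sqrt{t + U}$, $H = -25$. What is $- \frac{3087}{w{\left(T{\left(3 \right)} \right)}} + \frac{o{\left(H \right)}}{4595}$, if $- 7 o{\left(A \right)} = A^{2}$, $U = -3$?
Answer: $- \frac{125}{6433} + \frac{343 \sqrt{3}}{2} \approx 297.03$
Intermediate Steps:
$T{\left(t \right)} = \sqrt{-3 + t}$ ($T{\left(t \right)} = \sqrt{t - 3} = \sqrt{-3 + t}$)
$w{\left(x \right)} = - 2 \sqrt{27 + x}$
$o{\left(A \right)} = - \frac{A^{2}}{7}$
$- \frac{3087}{w{\left(T{\left(3 \right)} \right)}} + \frac{o{\left(H \right)}}{4595} = - \frac{3087}{\left(-2\right) \sqrt{27 + \sqrt{-3 + 3}}} + \frac{\left(- \frac{1}{7}\right) \left(-25\right)^{2}}{4595} = - \frac{3087}{\left(-2\right) \sqrt{27 + \sqrt{0}}} + \left(- \frac{1}{7}\right) 625 \cdot \frac{1}{4595} = - \frac{3087}{\left(-2\right) \sqrt{27 + 0}} - \frac{125}{6433} = - \frac{3087}{\left(-2\right) \sqrt{27}} - \frac{125}{6433} = - \frac{3087}{\left(-2\right) 3 \sqrt{3}} - \frac{125}{6433} = - \frac{3087}{\left(-6\right) \sqrt{3}} - \frac{125}{6433} = - 3087 \left(- \frac{\sqrt{3}}{18}\right) - \frac{125}{6433} = \frac{343 \sqrt{3}}{2} - \frac{125}{6433} = - \frac{125}{6433} + \frac{343 \sqrt{3}}{2}$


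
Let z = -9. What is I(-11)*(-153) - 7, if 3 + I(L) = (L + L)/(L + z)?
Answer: 2837/10 ≈ 283.70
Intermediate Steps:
I(L) = -3 + 2*L/(-9 + L) (I(L) = -3 + (L + L)/(L - 9) = -3 + (2*L)/(-9 + L) = -3 + 2*L/(-9 + L))
I(-11)*(-153) - 7 = ((27 - 1*(-11))/(-9 - 11))*(-153) - 7 = ((27 + 11)/(-20))*(-153) - 7 = -1/20*38*(-153) - 7 = -19/10*(-153) - 7 = 2907/10 - 7 = 2837/10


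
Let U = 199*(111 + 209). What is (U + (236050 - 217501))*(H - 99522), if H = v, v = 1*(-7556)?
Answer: -8804916862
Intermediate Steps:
v = -7556
U = 63680 (U = 199*320 = 63680)
H = -7556
(U + (236050 - 217501))*(H - 99522) = (63680 + (236050 - 217501))*(-7556 - 99522) = (63680 + 18549)*(-107078) = 82229*(-107078) = -8804916862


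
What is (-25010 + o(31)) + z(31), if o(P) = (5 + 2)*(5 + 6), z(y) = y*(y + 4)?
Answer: -23848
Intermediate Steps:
z(y) = y*(4 + y)
o(P) = 77 (o(P) = 7*11 = 77)
(-25010 + o(31)) + z(31) = (-25010 + 77) + 31*(4 + 31) = -24933 + 31*35 = -24933 + 1085 = -23848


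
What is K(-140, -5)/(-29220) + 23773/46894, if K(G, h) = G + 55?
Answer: 69863305/137024268 ≈ 0.50986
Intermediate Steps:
K(G, h) = 55 + G
K(-140, -5)/(-29220) + 23773/46894 = (55 - 140)/(-29220) + 23773/46894 = -85*(-1/29220) + 23773*(1/46894) = 17/5844 + 23773/46894 = 69863305/137024268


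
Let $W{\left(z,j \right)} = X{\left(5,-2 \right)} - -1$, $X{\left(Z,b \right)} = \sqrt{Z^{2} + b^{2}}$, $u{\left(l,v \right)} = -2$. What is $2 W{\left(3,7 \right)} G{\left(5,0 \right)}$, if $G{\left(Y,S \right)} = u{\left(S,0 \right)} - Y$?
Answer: $-14 - 14 \sqrt{29} \approx -89.392$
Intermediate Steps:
$G{\left(Y,S \right)} = -2 - Y$
$W{\left(z,j \right)} = 1 + \sqrt{29}$ ($W{\left(z,j \right)} = \sqrt{5^{2} + \left(-2\right)^{2}} - -1 = \sqrt{25 + 4} + 1 = \sqrt{29} + 1 = 1 + \sqrt{29}$)
$2 W{\left(3,7 \right)} G{\left(5,0 \right)} = 2 \left(1 + \sqrt{29}\right) \left(-2 - 5\right) = \left(2 + 2 \sqrt{29}\right) \left(-2 - 5\right) = \left(2 + 2 \sqrt{29}\right) \left(-7\right) = -14 - 14 \sqrt{29}$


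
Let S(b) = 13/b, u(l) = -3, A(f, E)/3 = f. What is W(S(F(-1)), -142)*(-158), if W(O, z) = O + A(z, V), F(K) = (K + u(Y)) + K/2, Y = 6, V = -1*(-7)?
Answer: 609880/9 ≈ 67765.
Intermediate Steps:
V = 7
A(f, E) = 3*f
F(K) = -3 + 3*K/2 (F(K) = (K - 3) + K/2 = (-3 + K) + K*(½) = (-3 + K) + K/2 = -3 + 3*K/2)
W(O, z) = O + 3*z
W(S(F(-1)), -142)*(-158) = (13/(-3 + (3/2)*(-1)) + 3*(-142))*(-158) = (13/(-3 - 3/2) - 426)*(-158) = (13/(-9/2) - 426)*(-158) = (13*(-2/9) - 426)*(-158) = (-26/9 - 426)*(-158) = -3860/9*(-158) = 609880/9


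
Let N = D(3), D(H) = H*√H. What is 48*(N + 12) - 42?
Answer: 534 + 144*√3 ≈ 783.42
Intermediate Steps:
D(H) = H^(3/2)
N = 3*√3 (N = 3^(3/2) = 3*√3 ≈ 5.1962)
48*(N + 12) - 42 = 48*(3*√3 + 12) - 42 = 48*(12 + 3*√3) - 42 = (576 + 144*√3) - 42 = 534 + 144*√3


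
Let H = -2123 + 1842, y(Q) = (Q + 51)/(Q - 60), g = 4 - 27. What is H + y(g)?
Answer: -23351/83 ≈ -281.34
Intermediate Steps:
g = -23
y(Q) = (51 + Q)/(-60 + Q)
H = -281
H + y(g) = -281 + (51 - 23)/(-60 - 23) = -281 + 28/(-83) = -281 - 1/83*28 = -281 - 28/83 = -23351/83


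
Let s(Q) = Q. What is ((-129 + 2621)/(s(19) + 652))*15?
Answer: 37380/671 ≈ 55.708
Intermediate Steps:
((-129 + 2621)/(s(19) + 652))*15 = ((-129 + 2621)/(19 + 652))*15 = (2492/671)*15 = 37380/671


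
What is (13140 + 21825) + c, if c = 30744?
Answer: 65709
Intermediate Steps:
(13140 + 21825) + c = (13140 + 21825) + 30744 = 34965 + 30744 = 65709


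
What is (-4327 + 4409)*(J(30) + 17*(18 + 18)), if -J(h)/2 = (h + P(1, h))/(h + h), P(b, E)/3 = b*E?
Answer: 49856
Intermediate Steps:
P(b, E) = 3*E*b (P(b, E) = 3*(b*E) = 3*(E*b) = 3*E*b)
J(h) = -4 (J(h) = -2*(h + 3*h*1)/(h + h) = -2*(h + 3*h)/(2*h) = -2*4*h*1/(2*h) = -2*2 = -4)
(-4327 + 4409)*(J(30) + 17*(18 + 18)) = (-4327 + 4409)*(-4 + 17*(18 + 18)) = 82*(-4 + 17*36) = 82*(-4 + 612) = 82*608 = 49856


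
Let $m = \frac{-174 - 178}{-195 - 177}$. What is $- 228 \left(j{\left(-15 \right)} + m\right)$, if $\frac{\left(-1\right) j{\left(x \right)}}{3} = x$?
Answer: $- \frac{324748}{31} \approx -10476.0$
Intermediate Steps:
$m = \frac{88}{93}$ ($m = - \frac{352}{-372} = \left(-352\right) \left(- \frac{1}{372}\right) = \frac{88}{93} \approx 0.94624$)
$j{\left(x \right)} = - 3 x$
$- 228 \left(j{\left(-15 \right)} + m\right) = - 228 \left(\left(-3\right) \left(-15\right) + \frac{88}{93}\right) = - 228 \left(45 + \frac{88}{93}\right) = \left(-228\right) \frac{4273}{93} = - \frac{324748}{31}$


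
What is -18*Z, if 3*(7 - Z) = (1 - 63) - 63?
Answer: -876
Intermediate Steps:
Z = 146/3 (Z = 7 - ((1 - 63) - 63)/3 = 7 - (-62 - 63)/3 = 7 - 1/3*(-125) = 7 + 125/3 = 146/3 ≈ 48.667)
-18*Z = -18*146/3 = -876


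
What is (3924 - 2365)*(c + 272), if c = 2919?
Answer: 4974769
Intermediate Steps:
(3924 - 2365)*(c + 272) = (3924 - 2365)*(2919 + 272) = 1559*3191 = 4974769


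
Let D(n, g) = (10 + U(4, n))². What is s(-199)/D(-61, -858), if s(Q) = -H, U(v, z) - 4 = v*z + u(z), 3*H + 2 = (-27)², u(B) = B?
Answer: -727/254043 ≈ -0.0028617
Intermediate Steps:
H = 727/3 (H = -⅔ + (⅓)*(-27)² = -⅔ + (⅓)*729 = -⅔ + 243 = 727/3 ≈ 242.33)
U(v, z) = 4 + z + v*z (U(v, z) = 4 + (v*z + z) = 4 + (z + v*z) = 4 + z + v*z)
s(Q) = -727/3 (s(Q) = -1*727/3 = -727/3)
D(n, g) = (14 + 5*n)² (D(n, g) = (10 + (4 + n + 4*n))² = (10 + (4 + 5*n))² = (14 + 5*n)²)
s(-199)/D(-61, -858) = -727/(3*(14 + 5*(-61))²) = -727/(3*(14 - 305)²) = -727/(3*((-291)²)) = -727/3/84681 = -727/3*1/84681 = -727/254043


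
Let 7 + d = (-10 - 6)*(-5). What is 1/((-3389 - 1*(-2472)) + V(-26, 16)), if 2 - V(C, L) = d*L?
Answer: -1/2083 ≈ -0.00048008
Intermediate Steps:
d = 73 (d = -7 + (-10 - 6)*(-5) = -7 - 16*(-5) = -7 + 80 = 73)
V(C, L) = 2 - 73*L
1/((-3389 - 1*(-2472)) + V(-26, 16)) = 1/((-3389 - 1*(-2472)) + (2 - 73*16)) = 1/((-3389 + 2472) + (2 - 1168)) = 1/(-917 - 1166) = 1/(-2083) = -1/2083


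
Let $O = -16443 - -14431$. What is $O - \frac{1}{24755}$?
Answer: $- \frac{49807061}{24755} \approx -2012.0$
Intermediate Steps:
$O = -2012$ ($O = -16443 + 14431 = -2012$)
$O - \frac{1}{24755} = -2012 - \frac{1}{24755} = - \frac{49807061}{24755}$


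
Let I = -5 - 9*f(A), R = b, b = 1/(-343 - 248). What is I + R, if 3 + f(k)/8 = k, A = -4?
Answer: 294908/591 ≈ 499.00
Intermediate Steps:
f(k) = -24 + 8*k
b = -1/591 (b = 1/(-591) = -1/591 ≈ -0.0016920)
R = -1/591 ≈ -0.0016920
I = 499 (I = -5 - 9*(-24 + 8*(-4)) = -5 - 9*(-24 - 32) = -5 - 9*(-56) = -5 + 504 = 499)
I + R = 499 - 1/591 = 294908/591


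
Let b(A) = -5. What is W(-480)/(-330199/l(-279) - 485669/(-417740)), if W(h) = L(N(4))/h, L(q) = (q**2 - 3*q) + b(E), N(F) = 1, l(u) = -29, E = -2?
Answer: 4240061/3310833951864 ≈ 1.2807e-6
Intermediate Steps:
L(q) = -5 + q**2 - 3*q (L(q) = (q**2 - 3*q) - 5 = -5 + q**2 - 3*q)
W(h) = -7/h (W(h) = (-5 + 1**2 - 3*1)/h = (-5 + 1 - 3)/h = -7/h)
W(-480)/(-330199/l(-279) - 485669/(-417740)) = (-7/(-480))/(-330199/(-29) - 485669/(-417740)) = (-7*(-1/480))/(-330199*(-1/29) - 485669*(-1/417740)) = 7/(480*(330199/29 + 485669/417740)) = 7/(480*(137951414661/12114460)) = (7/480)*(12114460/137951414661) = 4240061/3310833951864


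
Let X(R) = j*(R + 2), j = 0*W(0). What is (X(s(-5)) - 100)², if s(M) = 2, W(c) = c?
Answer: 10000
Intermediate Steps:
j = 0 (j = 0*0 = 0)
X(R) = 0 (X(R) = 0*(R + 2) = 0*(2 + R) = 0)
(X(s(-5)) - 100)² = (0 - 100)² = (-100)² = 10000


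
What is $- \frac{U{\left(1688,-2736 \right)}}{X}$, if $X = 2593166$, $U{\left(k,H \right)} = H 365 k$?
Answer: $\frac{842852160}{1296583} \approx 650.06$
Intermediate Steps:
$U{\left(k,H \right)} = 365 H k$
$- \frac{U{\left(1688,-2736 \right)}}{X} = - \frac{365 \left(-2736\right) 1688}{2593166} = - \frac{-1685704320}{2593166} = \left(-1\right) \left(- \frac{842852160}{1296583}\right) = \frac{842852160}{1296583}$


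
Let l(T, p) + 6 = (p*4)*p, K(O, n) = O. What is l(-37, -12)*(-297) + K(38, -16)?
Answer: -169252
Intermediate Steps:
l(T, p) = -6 + 4*p² (l(T, p) = -6 + (p*4)*p = -6 + (4*p)*p = -6 + 4*p²)
l(-37, -12)*(-297) + K(38, -16) = (-6 + 4*(-12)²)*(-297) + 38 = (-6 + 4*144)*(-297) + 38 = (-6 + 576)*(-297) + 38 = 570*(-297) + 38 = -169290 + 38 = -169252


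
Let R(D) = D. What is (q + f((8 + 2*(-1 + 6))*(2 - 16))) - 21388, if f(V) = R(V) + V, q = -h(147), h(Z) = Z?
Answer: -22039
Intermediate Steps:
q = -147 (q = -1*147 = -147)
f(V) = 2*V (f(V) = V + V = 2*V)
(q + f((8 + 2*(-1 + 6))*(2 - 16))) - 21388 = (-147 + 2*((8 + 2*(-1 + 6))*(2 - 16))) - 21388 = (-147 + 2*((8 + 2*5)*(-14))) - 21388 = (-147 + 2*((8 + 10)*(-14))) - 21388 = (-147 + 2*(18*(-14))) - 21388 = (-147 + 2*(-252)) - 21388 = (-147 - 504) - 21388 = -651 - 21388 = -22039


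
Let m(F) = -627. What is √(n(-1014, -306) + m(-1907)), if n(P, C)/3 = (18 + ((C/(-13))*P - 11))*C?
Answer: √21903771 ≈ 4680.1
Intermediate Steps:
n(P, C) = 3*C*(7 - C*P/13) (n(P, C) = 3*((18 + ((C/(-13))*P - 11))*C) = 3*((18 + ((C*(-1/13))*P - 11))*C) = 3*((18 + ((-C/13)*P - 11))*C) = 3*((18 + (-C*P/13 - 11))*C) = 3*((18 + (-11 - C*P/13))*C) = 3*((7 - C*P/13)*C) = 3*(C*(7 - C*P/13)) = 3*C*(7 - C*P/13))
√(n(-1014, -306) + m(-1907)) = √((3/13)*(-306)*(91 - 1*(-306)*(-1014)) - 627) = √((3/13)*(-306)*(91 - 310284) - 627) = √((3/13)*(-306)*(-310193) - 627) = √(21904398 - 627) = √21903771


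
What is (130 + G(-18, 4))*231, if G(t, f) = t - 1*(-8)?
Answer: 27720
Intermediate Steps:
G(t, f) = 8 + t (G(t, f) = t + 8 = 8 + t)
(130 + G(-18, 4))*231 = (130 + (8 - 18))*231 = (130 - 10)*231 = 120*231 = 27720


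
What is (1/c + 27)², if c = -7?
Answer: 35344/49 ≈ 721.31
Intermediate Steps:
(1/c + 27)² = (1/(-7) + 27)² = (-⅐ + 27)² = (188/7)² = 35344/49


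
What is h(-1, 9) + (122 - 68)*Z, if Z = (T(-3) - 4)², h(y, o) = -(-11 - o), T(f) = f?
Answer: 2666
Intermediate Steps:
h(y, o) = 11 + o
Z = 49 (Z = (-3 - 4)² = (-7)² = 49)
h(-1, 9) + (122 - 68)*Z = (11 + 9) + (122 - 68)*49 = 20 + 54*49 = 20 + 2646 = 2666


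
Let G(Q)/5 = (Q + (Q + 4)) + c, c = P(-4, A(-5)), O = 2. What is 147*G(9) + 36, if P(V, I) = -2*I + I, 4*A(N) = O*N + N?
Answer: 75849/4 ≈ 18962.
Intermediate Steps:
A(N) = 3*N/4 (A(N) = (2*N + N)/4 = (3*N)/4 = 3*N/4)
P(V, I) = -I
c = 15/4 (c = -3*(-5)/4 = -1*(-15/4) = 15/4 ≈ 3.7500)
G(Q) = 155/4 + 10*Q (G(Q) = 5*((Q + (Q + 4)) + 15/4) = 5*((Q + (4 + Q)) + 15/4) = 5*((4 + 2*Q) + 15/4) = 5*(31/4 + 2*Q) = 155/4 + 10*Q)
147*G(9) + 36 = 147*(155/4 + 10*9) + 36 = 147*(155/4 + 90) + 36 = 147*(515/4) + 36 = 75705/4 + 36 = 75849/4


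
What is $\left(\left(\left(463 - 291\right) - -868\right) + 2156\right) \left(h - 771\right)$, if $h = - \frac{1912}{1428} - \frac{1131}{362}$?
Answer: $- \frac{9420324398}{3801} \approx -2.4784 \cdot 10^{6}$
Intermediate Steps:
$h = - \frac{576803}{129234}$ ($h = \left(-1912\right) \frac{1}{1428} - \frac{1131}{362} = - \frac{478}{357} - \frac{1131}{362} = - \frac{576803}{129234} \approx -4.4632$)
$\left(\left(\left(463 - 291\right) - -868\right) + 2156\right) \left(h - 771\right) = \left(\left(\left(463 - 291\right) - -868\right) + 2156\right) \left(- \frac{576803}{129234} - 771\right) = \left(\left(\left(463 - 291\right) + 868\right) + 2156\right) \left(- \frac{100216217}{129234}\right) = \left(\left(172 + 868\right) + 2156\right) \left(- \frac{100216217}{129234}\right) = \left(1040 + 2156\right) \left(- \frac{100216217}{129234}\right) = 3196 \left(- \frac{100216217}{129234}\right) = - \frac{9420324398}{3801}$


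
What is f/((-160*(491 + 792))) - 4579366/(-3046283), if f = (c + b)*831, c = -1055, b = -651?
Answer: 2629362506809/312670487120 ≈ 8.4094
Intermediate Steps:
f = -1417686 (f = (-1055 - 651)*831 = -1706*831 = -1417686)
f/((-160*(491 + 792))) - 4579366/(-3046283) = -1417686*(-1/(160*(491 + 792))) - 4579366/(-3046283) = -1417686/((-160*1283)) - 4579366*(-1/3046283) = -1417686/(-205280) + 4579366/3046283 = -1417686*(-1/205280) + 4579366/3046283 = 708843/102640 + 4579366/3046283 = 2629362506809/312670487120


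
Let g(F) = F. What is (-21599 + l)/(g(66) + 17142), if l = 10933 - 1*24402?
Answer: -8767/4302 ≈ -2.0379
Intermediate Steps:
l = -13469 (l = 10933 - 24402 = -13469)
(-21599 + l)/(g(66) + 17142) = (-21599 - 13469)/(66 + 17142) = -35068/17208 = -35068*1/17208 = -8767/4302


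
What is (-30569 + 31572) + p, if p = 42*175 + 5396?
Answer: 13749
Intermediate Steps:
p = 12746 (p = 7350 + 5396 = 12746)
(-30569 + 31572) + p = (-30569 + 31572) + 12746 = 1003 + 12746 = 13749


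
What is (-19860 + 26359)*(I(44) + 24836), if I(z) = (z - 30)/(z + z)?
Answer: 7102048709/44 ≈ 1.6141e+8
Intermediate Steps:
I(z) = (-30 + z)/(2*z) (I(z) = (-30 + z)/((2*z)) = (-30 + z)*(1/(2*z)) = (-30 + z)/(2*z))
(-19860 + 26359)*(I(44) + 24836) = (-19860 + 26359)*((½)*(-30 + 44)/44 + 24836) = 6499*((½)*(1/44)*14 + 24836) = 6499*(7/44 + 24836) = 6499*(1092791/44) = 7102048709/44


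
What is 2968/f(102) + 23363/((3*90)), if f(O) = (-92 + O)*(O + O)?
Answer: 403849/4590 ≈ 87.984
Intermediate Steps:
f(O) = 2*O*(-92 + O) (f(O) = (-92 + O)*(2*O) = 2*O*(-92 + O))
2968/f(102) + 23363/((3*90)) = 2968/((2*102*(-92 + 102))) + 23363/((3*90)) = 2968/((2*102*10)) + 23363/270 = 2968/2040 + 23363*(1/270) = 2968*(1/2040) + 23363/270 = 371/255 + 23363/270 = 403849/4590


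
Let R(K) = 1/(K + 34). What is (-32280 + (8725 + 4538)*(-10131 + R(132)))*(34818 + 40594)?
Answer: -841233771099990/83 ≈ -1.0135e+13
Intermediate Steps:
R(K) = 1/(34 + K)
(-32280 + (8725 + 4538)*(-10131 + R(132)))*(34818 + 40594) = (-32280 + (8725 + 4538)*(-10131 + 1/(34 + 132)))*(34818 + 40594) = (-32280 + 13263*(-10131 + 1/166))*75412 = (-32280 + 13263*(-1681745/166))*75412 = (-32280 - 22304983935/166)*75412 = -22310342415/166*75412 = -841233771099990/83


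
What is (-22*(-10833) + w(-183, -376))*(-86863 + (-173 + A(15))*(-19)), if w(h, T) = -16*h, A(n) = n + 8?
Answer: -20268472302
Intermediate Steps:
A(n) = 8 + n
(-22*(-10833) + w(-183, -376))*(-86863 + (-173 + A(15))*(-19)) = (-22*(-10833) - 16*(-183))*(-86863 + (-173 + (8 + 15))*(-19)) = (238326 + 2928)*(-86863 + (-173 + 23)*(-19)) = 241254*(-86863 - 150*(-19)) = 241254*(-86863 + 2850) = 241254*(-84013) = -20268472302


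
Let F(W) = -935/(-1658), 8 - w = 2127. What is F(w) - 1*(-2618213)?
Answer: 4340998089/1658 ≈ 2.6182e+6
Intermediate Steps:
w = -2119 (w = 8 - 1*2127 = 8 - 2127 = -2119)
F(W) = 935/1658 (F(W) = -935*(-1/1658) = 935/1658)
F(w) - 1*(-2618213) = 935/1658 - 1*(-2618213) = 935/1658 + 2618213 = 4340998089/1658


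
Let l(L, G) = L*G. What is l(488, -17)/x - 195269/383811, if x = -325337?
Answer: -1946584987/4027997397 ≈ -0.48326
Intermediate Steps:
l(L, G) = G*L
l(488, -17)/x - 195269/383811 = -17*488/(-325337) - 195269/383811 = -8296*(-1/325337) - 195269*1/383811 = 8296/325337 - 6299/12381 = -1946584987/4027997397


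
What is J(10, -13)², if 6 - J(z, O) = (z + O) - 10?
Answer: 361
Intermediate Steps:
J(z, O) = 16 - O - z (J(z, O) = 6 - ((z + O) - 10) = 6 - ((O + z) - 10) = 6 - (-10 + O + z) = 6 + (10 - O - z) = 16 - O - z)
J(10, -13)² = (16 - 1*(-13) - 1*10)² = (16 + 13 - 10)² = 19² = 361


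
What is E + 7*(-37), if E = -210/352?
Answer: -45689/176 ≈ -259.60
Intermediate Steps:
E = -105/176 (E = -210*1/352 = -105/176 ≈ -0.59659)
E + 7*(-37) = -105/176 + 7*(-37) = -105/176 - 259 = -45689/176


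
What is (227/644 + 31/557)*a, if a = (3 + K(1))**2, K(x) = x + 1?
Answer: 3660075/358708 ≈ 10.203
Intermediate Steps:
K(x) = 1 + x
a = 25 (a = (3 + (1 + 1))**2 = (3 + 2)**2 = 5**2 = 25)
(227/644 + 31/557)*a = (227/644 + 31/557)*25 = (146403/358708)*25 = 3660075/358708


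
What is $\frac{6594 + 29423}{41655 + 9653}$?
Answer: $\frac{36017}{51308} \approx 0.70198$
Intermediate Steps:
$\frac{6594 + 29423}{41655 + 9653} = \frac{36017}{51308}$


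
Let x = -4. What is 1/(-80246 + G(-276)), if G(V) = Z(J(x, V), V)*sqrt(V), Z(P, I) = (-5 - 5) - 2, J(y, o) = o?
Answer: I/(2*(-40123*I + 12*sqrt(69))) ≈ -1.2462e-5 + 3.0959e-8*I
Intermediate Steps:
Z(P, I) = -12 (Z(P, I) = -10 - 2 = -12)
G(V) = -12*sqrt(V)
1/(-80246 + G(-276)) = 1/(-80246 - 24*I*sqrt(69))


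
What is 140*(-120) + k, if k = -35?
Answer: -16835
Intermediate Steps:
140*(-120) + k = 140*(-120) - 35 = -16800 - 35 = -16835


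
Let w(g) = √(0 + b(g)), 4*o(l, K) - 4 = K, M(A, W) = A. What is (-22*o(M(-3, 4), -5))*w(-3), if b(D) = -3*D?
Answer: 33/2 ≈ 16.500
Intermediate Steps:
o(l, K) = 1 + K/4
w(g) = √3*√(-g) (w(g) = √(0 - 3*g) = √(-3*g) = √3*√(-g))
(-22*o(M(-3, 4), -5))*w(-3) = (-22*(1 + (¼)*(-5)))*(√3*√(-1*(-3))) = (-22*(1 - 5/4))*(√3*√3) = -22*(-¼)*3 = (11/2)*3 = 33/2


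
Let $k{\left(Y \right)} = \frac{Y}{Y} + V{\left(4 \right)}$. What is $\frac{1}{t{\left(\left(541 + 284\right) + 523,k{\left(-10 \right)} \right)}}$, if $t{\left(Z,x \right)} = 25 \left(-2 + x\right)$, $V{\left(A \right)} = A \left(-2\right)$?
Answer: $- \frac{1}{225} \approx -0.0044444$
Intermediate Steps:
$V{\left(A \right)} = - 2 A$
$k{\left(Y \right)} = -7$ ($k{\left(Y \right)} = \frac{Y}{Y} - 8 = 1 - 8 = -7$)
$t{\left(Z,x \right)} = -50 + 25 x$
$\frac{1}{t{\left(\left(541 + 284\right) + 523,k{\left(-10 \right)} \right)}} = \frac{1}{-50 + 25 \left(-7\right)} = \frac{1}{-50 - 175} = \frac{1}{-225} = - \frac{1}{225}$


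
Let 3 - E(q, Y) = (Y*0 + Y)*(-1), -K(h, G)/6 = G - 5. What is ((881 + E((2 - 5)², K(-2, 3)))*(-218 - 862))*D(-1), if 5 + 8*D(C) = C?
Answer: 725760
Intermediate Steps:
D(C) = -5/8 + C/8
K(h, G) = 30 - 6*G (K(h, G) = -6*(G - 5) = -6*(-5 + G) = 30 - 6*G)
E(q, Y) = 3 + Y (E(q, Y) = 3 - (Y*0 + Y)*(-1) = 3 - (0 + Y)*(-1) = 3 - Y*(-1) = 3 - (-1)*Y = 3 + Y)
((881 + E((2 - 5)², K(-2, 3)))*(-218 - 862))*D(-1) = ((881 + (3 + (30 - 6*3)))*(-218 - 862))*(-5/8 + (⅛)*(-1)) = ((881 + (3 + (30 - 18)))*(-1080))*(-5/8 - ⅛) = ((881 + (3 + 12))*(-1080))*(-¾) = ((881 + 15)*(-1080))*(-¾) = (896*(-1080))*(-¾) = -967680*(-¾) = 725760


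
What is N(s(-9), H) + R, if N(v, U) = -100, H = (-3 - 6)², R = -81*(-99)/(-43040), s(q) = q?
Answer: -4312019/43040 ≈ -100.19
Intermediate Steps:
R = -8019/43040 (R = 8019*(-1/43040) = -8019/43040 ≈ -0.18632)
H = 81 (H = (-9)² = 81)
N(s(-9), H) + R = -100 - 8019/43040 = -4312019/43040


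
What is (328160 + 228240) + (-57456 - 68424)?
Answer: 430520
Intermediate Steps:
(328160 + 228240) + (-57456 - 68424) = 556400 - 125880 = 430520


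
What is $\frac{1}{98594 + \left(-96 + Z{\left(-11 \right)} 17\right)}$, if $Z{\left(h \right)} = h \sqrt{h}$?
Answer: $\frac{5794}{570720039} + \frac{11 i \sqrt{11}}{570720039} \approx 1.0152 \cdot 10^{-5} + 6.3924 \cdot 10^{-8} i$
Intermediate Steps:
$Z{\left(h \right)} = h^{\frac{3}{2}}$
$\frac{1}{98594 + \left(-96 + Z{\left(-11 \right)} 17\right)} = \frac{1}{98594 - \left(96 - \left(-11\right)^{\frac{3}{2}} \cdot 17\right)} = \frac{1}{98594 - \left(96 - - 11 i \sqrt{11} \cdot 17\right)} = \frac{1}{98594 - \left(96 + 187 i \sqrt{11}\right)} = \frac{1}{98498 - 187 i \sqrt{11}}$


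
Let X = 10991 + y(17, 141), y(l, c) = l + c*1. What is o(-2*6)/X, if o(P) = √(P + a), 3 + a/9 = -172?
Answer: 23*I*√3/11149 ≈ 0.0035732*I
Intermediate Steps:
a = -1575 (a = -27 + 9*(-172) = -27 - 1548 = -1575)
y(l, c) = c + l (y(l, c) = l + c = c + l)
X = 11149 (X = 10991 + (141 + 17) = 10991 + 158 = 11149)
o(P) = √(-1575 + P) (o(P) = √(P - 1575) = √(-1575 + P))
o(-2*6)/X = √(-1575 - 2*6)/11149 = √(-1575 - 12)*(1/11149) = √(-1587)*(1/11149) = (23*I*√3)*(1/11149) = 23*I*√3/11149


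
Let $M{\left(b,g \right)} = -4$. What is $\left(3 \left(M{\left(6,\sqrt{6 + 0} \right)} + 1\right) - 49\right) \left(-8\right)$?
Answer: $464$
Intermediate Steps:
$\left(3 \left(M{\left(6,\sqrt{6 + 0} \right)} + 1\right) - 49\right) \left(-8\right) = \left(3 \left(-4 + 1\right) - 49\right) \left(-8\right) = \left(3 \left(-3\right) - 49\right) \left(-8\right) = \left(-9 - 49\right) \left(-8\right) = \left(-58\right) \left(-8\right) = 464$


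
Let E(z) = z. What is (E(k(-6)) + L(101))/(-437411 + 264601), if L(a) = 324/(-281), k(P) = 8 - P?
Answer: -361/4855961 ≈ -7.4342e-5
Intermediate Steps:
L(a) = -324/281 (L(a) = 324*(-1/281) = -324/281)
(E(k(-6)) + L(101))/(-437411 + 264601) = ((8 - 1*(-6)) - 324/281)/(-437411 + 264601) = ((8 + 6) - 324/281)/(-172810) = (14 - 324/281)*(-1/172810) = (3610/281)*(-1/172810) = -361/4855961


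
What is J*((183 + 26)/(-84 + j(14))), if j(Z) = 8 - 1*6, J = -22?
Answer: 2299/41 ≈ 56.073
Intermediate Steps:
j(Z) = 2 (j(Z) = 8 - 6 = 2)
J*((183 + 26)/(-84 + j(14))) = -22*(183 + 26)/(-84 + 2) = -4598/(-82) = -4598*(-1)/82 = -22*(-209/82) = 2299/41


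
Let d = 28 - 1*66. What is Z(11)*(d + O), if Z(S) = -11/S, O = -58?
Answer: 96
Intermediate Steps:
d = -38 (d = 28 - 66 = -38)
Z(11)*(d + O) = (-11/11)*(-38 - 58) = -11*1/11*(-96) = -1*(-96) = 96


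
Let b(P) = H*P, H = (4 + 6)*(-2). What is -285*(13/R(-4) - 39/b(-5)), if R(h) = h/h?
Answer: -71877/20 ≈ -3593.9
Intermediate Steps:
R(h) = 1
H = -20 (H = 10*(-2) = -20)
b(P) = -20*P
-285*(13/R(-4) - 39/b(-5)) = -285*(13/1 - 39/((-20*(-5)))) = -285*(13*1 - 39/100) = -285*(13 - 39*1/100) = -285*(13 - 39/100) = -285*1261/100 = -71877/20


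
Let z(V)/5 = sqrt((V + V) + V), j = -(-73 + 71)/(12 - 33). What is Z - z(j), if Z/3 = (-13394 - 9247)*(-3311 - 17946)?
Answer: 1443839211 - 5*I*sqrt(14)/7 ≈ 1.4438e+9 - 2.6726*I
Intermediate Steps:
Z = 1443839211 (Z = 3*((-13394 - 9247)*(-3311 - 17946)) = 3*(-22641*(-21257)) = 3*481279737 = 1443839211)
j = -2/21 (j = -(-2)/(-21) = -(-2)*(-1)/21 = -1*2/21 = -2/21 ≈ -0.095238)
z(V) = 5*sqrt(3)*sqrt(V) (z(V) = 5*sqrt((V + V) + V) = 5*sqrt(2*V + V) = 5*sqrt(3*V) = 5*(sqrt(3)*sqrt(V)) = 5*sqrt(3)*sqrt(V))
Z - z(j) = 1443839211 - 5*sqrt(3)*sqrt(-2/21) = 1443839211 - 5*sqrt(3)*I*sqrt(42)/21 = 1443839211 - 5*I*sqrt(14)/7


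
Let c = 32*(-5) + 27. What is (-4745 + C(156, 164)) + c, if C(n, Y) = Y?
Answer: -4714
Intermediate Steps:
c = -133 (c = -160 + 27 = -133)
(-4745 + C(156, 164)) + c = (-4745 + 164) - 133 = -4581 - 133 = -4714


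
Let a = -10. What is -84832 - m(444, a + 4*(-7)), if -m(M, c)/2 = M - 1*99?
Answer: -84142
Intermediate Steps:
m(M, c) = 198 - 2*M (m(M, c) = -2*(M - 1*99) = -2*(M - 99) = -2*(-99 + M) = 198 - 2*M)
-84832 - m(444, a + 4*(-7)) = -84832 - (198 - 2*444) = -84832 - (198 - 888) = -84832 - 1*(-690) = -84832 + 690 = -84142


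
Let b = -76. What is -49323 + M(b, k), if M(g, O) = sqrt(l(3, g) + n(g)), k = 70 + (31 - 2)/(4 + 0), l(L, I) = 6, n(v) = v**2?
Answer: -49323 + 7*sqrt(118) ≈ -49247.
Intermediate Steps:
k = 309/4 (k = 70 + 29/4 = 309/4 ≈ 77.250)
M(g, O) = sqrt(6 + g**2)
-49323 + M(b, k) = -49323 + sqrt(6 + (-76)**2) = -49323 + sqrt(6 + 5776) = -49323 + sqrt(5782) = -49323 + 7*sqrt(118)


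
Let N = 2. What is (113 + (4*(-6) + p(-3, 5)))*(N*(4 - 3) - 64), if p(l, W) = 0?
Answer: -5518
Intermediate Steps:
(113 + (4*(-6) + p(-3, 5)))*(N*(4 - 3) - 64) = (113 + (4*(-6) + 0))*(2*(4 - 3) - 64) = (113 + (-24 + 0))*(2*1 - 64) = (113 - 24)*(2 - 64) = 89*(-62) = -5518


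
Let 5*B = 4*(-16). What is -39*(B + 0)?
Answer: 2496/5 ≈ 499.20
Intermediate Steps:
B = -64/5 (B = (4*(-16))/5 = (⅕)*(-64) = -64/5 ≈ -12.800)
-39*(B + 0) = -39*(-64/5 + 0) = -39*(-64/5) = 2496/5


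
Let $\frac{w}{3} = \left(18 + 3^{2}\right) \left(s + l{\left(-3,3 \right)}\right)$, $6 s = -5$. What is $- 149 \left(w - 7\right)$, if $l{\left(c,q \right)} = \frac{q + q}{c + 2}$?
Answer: $\frac{167029}{2} \approx 83515.0$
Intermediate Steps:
$l{\left(c,q \right)} = \frac{2 q}{2 + c}$
$s = - \frac{5}{6}$ ($s = \frac{1}{6} \left(-5\right) = - \frac{5}{6} \approx -0.83333$)
$w = - \frac{1107}{2}$ ($w = 3 \left(18 + 3^{2}\right) \left(- \frac{5}{6} + 2 \cdot 3 \frac{1}{2 - 3}\right) = 3 \left(18 + 9\right) \left(- \frac{5}{6} + 2 \cdot 3 \frac{1}{-1}\right) = 3 \cdot 27 \left(- \frac{5}{6} + 2 \cdot 3 \left(-1\right)\right) = 3 \cdot 27 \left(- \frac{5}{6} - 6\right) = 3 \cdot 27 \left(- \frac{41}{6}\right) = 3 \left(- \frac{369}{2}\right) = - \frac{1107}{2} \approx -553.5$)
$- 149 \left(w - 7\right) = - 149 \left(- \frac{1107}{2} - 7\right) = \left(-149\right) \left(- \frac{1121}{2}\right) = \frac{167029}{2}$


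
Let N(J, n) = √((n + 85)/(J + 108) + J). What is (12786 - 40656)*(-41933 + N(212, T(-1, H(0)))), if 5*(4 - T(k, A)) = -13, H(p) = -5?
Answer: 1168672710 - 2787*√339658/4 ≈ 1.1683e+9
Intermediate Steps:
T(k, A) = 33/5 (T(k, A) = 4 - ⅕*(-13) = 4 + 13/5 = 33/5)
N(J, n) = √(J + (85 + n)/(108 + J)) (N(J, n) = √((85 + n)/(108 + J) + J) = √(J + (85 + n)/(108 + J)))
(12786 - 40656)*(-41933 + N(212, T(-1, H(0)))) = (12786 - 40656)*(-41933 + √((85 + 33/5 + 212*(108 + 212))/(108 + 212))) = -27870*(-41933 + √((85 + 33/5 + 212*320)/320)) = -27870*(-41933 + √((85 + 33/5 + 67840)/320)) = -27870*(-41933 + √((1/320)*(339658/5))) = -27870*(-41933 + √(169829/800)) = -27870*(-41933 + √339658/40) = 1168672710 - 2787*√339658/4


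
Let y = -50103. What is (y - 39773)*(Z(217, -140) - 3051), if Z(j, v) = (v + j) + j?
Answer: 247788132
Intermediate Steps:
Z(j, v) = v + 2*j (Z(j, v) = (j + v) + j = v + 2*j)
(y - 39773)*(Z(217, -140) - 3051) = (-50103 - 39773)*((-140 + 2*217) - 3051) = -89876*((-140 + 434) - 3051) = -89876*(294 - 3051) = -89876*(-2757) = 247788132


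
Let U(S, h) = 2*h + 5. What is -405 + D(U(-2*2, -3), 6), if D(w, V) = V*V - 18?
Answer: -387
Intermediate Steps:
U(S, h) = 5 + 2*h
D(w, V) = -18 + V² (D(w, V) = V² - 18 = -18 + V²)
-405 + D(U(-2*2, -3), 6) = -405 + (-18 + 6²) = -405 + (-18 + 36) = -405 + 18 = -387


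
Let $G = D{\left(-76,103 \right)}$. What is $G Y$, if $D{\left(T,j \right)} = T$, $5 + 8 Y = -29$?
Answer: $323$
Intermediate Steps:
$Y = - \frac{17}{4}$ ($Y = - \frac{5}{8} + \frac{1}{8} \left(-29\right) = - \frac{5}{8} - \frac{29}{8} = - \frac{17}{4} \approx -4.25$)
$G = -76$
$G Y = \left(-76\right) \left(- \frac{17}{4}\right) = 323$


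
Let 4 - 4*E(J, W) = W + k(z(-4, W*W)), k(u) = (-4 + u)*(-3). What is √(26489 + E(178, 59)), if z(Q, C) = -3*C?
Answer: 4*√1165 ≈ 136.53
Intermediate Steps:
k(u) = 12 - 3*u
E(J, W) = -2 - 9*W²/4 - W/4 (E(J, W) = 1 - (W + (12 - (-9)*W*W))/4 = 1 - (W + (12 - (-9)*W²))/4 = 1 - (W + (12 + 9*W²))/4 = 1 - (12 + W + 9*W²)/4 = 1 + (-3 - 9*W²/4 - W/4) = -2 - 9*W²/4 - W/4)
√(26489 + E(178, 59)) = √(26489 + (-2 - 9/4*59² - ¼*59)) = √(26489 + (-2 - 9/4*3481 - 59/4)) = √(26489 + (-2 - 31329/4 - 59/4)) = √(26489 - 7849) = √18640 = 4*√1165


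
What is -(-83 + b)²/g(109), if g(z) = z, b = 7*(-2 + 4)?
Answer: -4761/109 ≈ -43.679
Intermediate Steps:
b = 14 (b = 7*2 = 14)
-(-83 + b)²/g(109) = -(-83 + 14)²/109 = -(-69)²/109 = -4761/109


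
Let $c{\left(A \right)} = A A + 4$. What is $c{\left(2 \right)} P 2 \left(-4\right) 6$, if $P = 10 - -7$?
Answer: $-6528$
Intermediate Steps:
$c{\left(A \right)} = 4 + A^{2}$ ($c{\left(A \right)} = A^{2} + 4 = 4 + A^{2}$)
$P = 17$ ($P = 10 + 7 = 17$)
$c{\left(2 \right)} P 2 \left(-4\right) 6 = \left(4 + 2^{2}\right) 17 \cdot 2 \left(-4\right) 6 = \left(4 + 4\right) 17 \left(\left(-8\right) 6\right) = 8 \cdot 17 \left(-48\right) = 136 \left(-48\right) = -6528$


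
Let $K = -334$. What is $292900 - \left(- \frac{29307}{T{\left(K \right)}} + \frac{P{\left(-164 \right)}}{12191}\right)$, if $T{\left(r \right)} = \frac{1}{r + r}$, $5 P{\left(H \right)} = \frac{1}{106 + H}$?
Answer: $- \frac{68177082988639}{3535390} \approx -1.9284 \cdot 10^{7}$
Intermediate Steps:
$P{\left(H \right)} = \frac{1}{5 \left(106 + H\right)}$
$T{\left(r \right)} = \frac{1}{2 r}$
$292900 - \left(- \frac{29307}{T{\left(K \right)}} + \frac{P{\left(-164 \right)}}{12191}\right) = 292900 - \left(- \frac{29307}{\frac{1}{2} \frac{1}{-334}} + \frac{\frac{1}{5} \frac{1}{106 - 164}}{12191}\right) = 292900 - \left(- \frac{29307}{\frac{1}{2} \left(- \frac{1}{334}\right)} + \frac{1}{5 \left(-58\right)} \frac{1}{12191}\right) = 292900 - \left(- \frac{29307}{- \frac{1}{668}} + \frac{1}{5} \left(- \frac{1}{58}\right) \frac{1}{12191}\right) = 292900 - \left(\left(-29307\right) \left(-668\right) - \frac{1}{3535390}\right) = 292900 - \left(19577076 - \frac{1}{3535390}\right) = 292900 - \frac{69212598719639}{3535390} = - \frac{68177082988639}{3535390}$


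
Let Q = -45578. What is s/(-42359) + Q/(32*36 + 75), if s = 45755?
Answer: -1986779887/51974493 ≈ -38.226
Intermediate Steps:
s/(-42359) + Q/(32*36 + 75) = 45755/(-42359) - 45578/(32*36 + 75) = 45755*(-1/42359) - 45578/(1152 + 75) = -45755/42359 - 45578/1227 = -1986779887/51974493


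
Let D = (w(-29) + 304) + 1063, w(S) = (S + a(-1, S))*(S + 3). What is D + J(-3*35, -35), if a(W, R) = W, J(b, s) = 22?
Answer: 2169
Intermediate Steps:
w(S) = (-1 + S)*(3 + S) (w(S) = (S - 1)*(S + 3) = (-1 + S)*(3 + S))
D = 2147 (D = ((-3 + (-29)² + 2*(-29)) + 304) + 1063 = ((-3 + 841 - 58) + 304) + 1063 = (780 + 304) + 1063 = 1084 + 1063 = 2147)
D + J(-3*35, -35) = 2147 + 22 = 2169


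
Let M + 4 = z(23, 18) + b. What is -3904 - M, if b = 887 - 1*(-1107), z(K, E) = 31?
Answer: -5925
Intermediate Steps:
b = 1994 (b = 887 + 1107 = 1994)
M = 2021 (M = -4 + (31 + 1994) = -4 + 2025 = 2021)
-3904 - M = -3904 - 1*2021 = -3904 - 2021 = -5925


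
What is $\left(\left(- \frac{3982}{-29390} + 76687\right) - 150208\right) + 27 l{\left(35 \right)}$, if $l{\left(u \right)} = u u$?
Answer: $- \frac{594351979}{14695} \approx -40446.0$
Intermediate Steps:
$l{\left(u \right)} = u^{2}$
$\left(\left(- \frac{3982}{-29390} + 76687\right) - 150208\right) + 27 l{\left(35 \right)} = \left(\left(- \frac{3982}{-29390} + 76687\right) - 150208\right) + 27 \cdot 35^{2} = \left(\left(\left(-3982\right) \left(- \frac{1}{29390}\right) + 76687\right) - 150208\right) + 27 \cdot 1225 = \left(\left(\frac{1991}{14695} + 76687\right) - 150208\right) + 33075 = \left(\frac{1126917456}{14695} - 150208\right) + 33075 = - \frac{1080389104}{14695} + 33075 = - \frac{594351979}{14695}$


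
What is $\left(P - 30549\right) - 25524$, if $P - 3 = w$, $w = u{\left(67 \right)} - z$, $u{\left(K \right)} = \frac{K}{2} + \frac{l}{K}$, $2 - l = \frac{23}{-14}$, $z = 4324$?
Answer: $- \frac{28309049}{469} \approx -60360.0$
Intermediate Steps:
$l = \frac{51}{14}$ ($l = 2 - \frac{23}{-14} = 2 - 23 \left(- \frac{1}{14}\right) = 2 - - \frac{23}{14} = 2 + \frac{23}{14} = \frac{51}{14} \approx 3.6429$)
$u{\left(K \right)} = \frac{K}{2} + \frac{51}{14 K}$
$w = - \frac{2012219}{469}$ ($w = \left(\frac{1}{2} \cdot 67 + \frac{51}{14 \cdot 67}\right) - 4324 = \left(\frac{67}{2} + \frac{51}{14} \cdot \frac{1}{67}\right) - 4324 = \left(\frac{67}{2} + \frac{51}{938}\right) - 4324 = \frac{15737}{469} - 4324 = - \frac{2012219}{469} \approx -4290.4$)
$P = - \frac{2010812}{469}$ ($P = 3 - \frac{2012219}{469} = - \frac{2010812}{469} \approx -4287.4$)
$\left(P - 30549\right) - 25524 = \left(- \frac{2010812}{469} - 30549\right) - 25524 = - \frac{16338293}{469} - 25524 = - \frac{28309049}{469}$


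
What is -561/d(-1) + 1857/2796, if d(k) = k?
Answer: 523471/932 ≈ 561.66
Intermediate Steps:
-561/d(-1) + 1857/2796 = -561/(-1) + 1857/2796 = -561*(-1) + 1857*(1/2796) = 561 + 619/932 = 523471/932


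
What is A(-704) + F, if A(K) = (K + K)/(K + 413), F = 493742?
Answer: 143680330/291 ≈ 4.9375e+5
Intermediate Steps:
A(K) = 2*K/(413 + K) (A(K) = (2*K)/(413 + K) = 2*K/(413 + K))
A(-704) + F = 2*(-704)/(413 - 704) + 493742 = 2*(-704)/(-291) + 493742 = 2*(-704)*(-1/291) + 493742 = 1408/291 + 493742 = 143680330/291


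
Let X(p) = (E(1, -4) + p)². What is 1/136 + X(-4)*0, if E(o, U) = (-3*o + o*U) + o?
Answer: 1/136 ≈ 0.0073529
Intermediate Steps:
E(o, U) = -2*o + U*o (E(o, U) = (-3*o + U*o) + o = -2*o + U*o)
X(p) = (-6 + p)² (X(p) = (1*(-2 - 4) + p)² = (1*(-6) + p)² = (-6 + p)²)
1/136 + X(-4)*0 = 1/136 + (-6 - 4)²*0 = 1/136 + (-10)²*0 = 1/136 + 100*0 = 1/136 + 0 = 1/136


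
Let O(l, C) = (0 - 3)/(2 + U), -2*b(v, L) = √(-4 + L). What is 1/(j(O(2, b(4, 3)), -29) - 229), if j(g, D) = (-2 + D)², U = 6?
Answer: 1/732 ≈ 0.0013661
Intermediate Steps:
b(v, L) = -√(-4 + L)/2
O(l, C) = -3/8 (O(l, C) = (0 - 3)/(2 + 6) = -3/8)
1/(j(O(2, b(4, 3)), -29) - 229) = 1/((-2 - 29)² - 229) = 1/((-31)² - 229) = 1/(961 - 229) = 1/732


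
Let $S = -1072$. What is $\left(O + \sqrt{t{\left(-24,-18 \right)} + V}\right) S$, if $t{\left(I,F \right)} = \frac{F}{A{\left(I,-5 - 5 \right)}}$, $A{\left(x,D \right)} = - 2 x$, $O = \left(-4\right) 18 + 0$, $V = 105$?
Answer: $77184 - 804 \sqrt{186} \approx 66219.0$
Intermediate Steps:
$O = -72$ ($O = -72 + 0 = -72$)
$t{\left(I,F \right)} = - \frac{F}{2 I}$ ($t{\left(I,F \right)} = \frac{F}{\left(-2\right) I} = F \left(- \frac{1}{2 I}\right) = - \frac{F}{2 I}$)
$\left(O + \sqrt{t{\left(-24,-18 \right)} + V}\right) S = \left(-72 + \sqrt{\left(- \frac{1}{2}\right) \left(-18\right) \frac{1}{-24} + 105}\right) \left(-1072\right) = \left(-72 + \sqrt{\left(- \frac{1}{2}\right) \left(-18\right) \left(- \frac{1}{24}\right) + 105}\right) \left(-1072\right) = \left(-72 + \sqrt{- \frac{3}{8} + 105}\right) \left(-1072\right) = \left(-72 + \sqrt{\frac{837}{8}}\right) \left(-1072\right) = \left(-72 + \frac{3 \sqrt{186}}{4}\right) \left(-1072\right) = 77184 - 804 \sqrt{186}$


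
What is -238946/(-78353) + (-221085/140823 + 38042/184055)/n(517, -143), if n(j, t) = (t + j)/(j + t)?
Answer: 380523438504357/225649477360505 ≈ 1.6863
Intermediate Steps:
n(j, t) = 1 (n(j, t) = (j + t)/(j + t) = 1)
-238946/(-78353) + (-221085/140823 + 38042/184055)/n(517, -143) = -238946/(-78353) + (-221085/140823 + 38042/184055)/1 = -238946*(-1/78353) + (-221085*1/140823 + 38042*(1/184055))*1 = 238946/78353 + (-24565/15647 + 38042/184055)*1 = 238946/78353 - 3926067901/2879908585*1 = 238946/78353 - 3926067901/2879908585 = 380523438504357/225649477360505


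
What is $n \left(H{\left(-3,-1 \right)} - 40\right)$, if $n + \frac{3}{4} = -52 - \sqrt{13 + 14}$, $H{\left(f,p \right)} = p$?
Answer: $\frac{8651}{4} + 123 \sqrt{3} \approx 2375.8$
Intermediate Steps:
$n = - \frac{211}{4} - 3 \sqrt{3}$ ($n = - \frac{3}{4} - \left(52 + \sqrt{13 + 14}\right) = - \frac{3}{4} - \left(52 + \sqrt{27}\right) = - \frac{3}{4} - \left(52 + 3 \sqrt{3}\right) = - \frac{211}{4} - 3 \sqrt{3} \approx -57.946$)
$n \left(H{\left(-3,-1 \right)} - 40\right) = \left(- \frac{211}{4} - 3 \sqrt{3}\right) \left(-1 - 40\right) = \left(- \frac{211}{4} - 3 \sqrt{3}\right) \left(-41\right) = \frac{8651}{4} + 123 \sqrt{3}$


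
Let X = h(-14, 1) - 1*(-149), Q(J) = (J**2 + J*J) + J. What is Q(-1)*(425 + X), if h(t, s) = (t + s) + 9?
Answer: 570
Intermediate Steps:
h(t, s) = 9 + s + t (h(t, s) = (s + t) + 9 = 9 + s + t)
Q(J) = J + 2*J**2 (Q(J) = (J**2 + J**2) + J = 2*J**2 + J = J + 2*J**2)
X = 145 (X = (9 + 1 - 14) - 1*(-149) = -4 + 149 = 145)
Q(-1)*(425 + X) = (-(1 + 2*(-1)))*(425 + 145) = -(1 - 2)*570 = -1*(-1)*570 = 1*570 = 570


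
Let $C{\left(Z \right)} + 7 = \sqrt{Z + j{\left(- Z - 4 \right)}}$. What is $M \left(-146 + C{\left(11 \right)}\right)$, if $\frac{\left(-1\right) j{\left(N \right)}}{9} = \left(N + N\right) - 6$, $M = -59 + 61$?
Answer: $-306 + 2 \sqrt{335} \approx -269.39$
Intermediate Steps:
$M = 2$
$j{\left(N \right)} = 54 - 18 N$ ($j{\left(N \right)} = - 9 \left(\left(N + N\right) - 6\right) = - 9 \left(2 N - 6\right) = - 9 \left(-6 + 2 N\right) = 54 - 18 N$)
$C{\left(Z \right)} = -7 + \sqrt{126 + 19 Z}$ ($C{\left(Z \right)} = -7 + \sqrt{Z - \left(-54 + 18 \left(- Z - 4\right)\right)} = -7 + \sqrt{Z - \left(-54 + 18 \left(-4 - Z\right)\right)} = -7 + \sqrt{Z + \left(54 + \left(72 + 18 Z\right)\right)} = -7 + \sqrt{Z + \left(126 + 18 Z\right)} = -7 + \sqrt{126 + 19 Z}$)
$M \left(-146 + C{\left(11 \right)}\right) = 2 \left(-146 - \left(7 - \sqrt{126 + 19 \cdot 11}\right)\right) = 2 \left(-146 - \left(7 - \sqrt{126 + 209}\right)\right) = 2 \left(-146 - \left(7 - \sqrt{335}\right)\right) = 2 \left(-153 + \sqrt{335}\right) = -306 + 2 \sqrt{335}$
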